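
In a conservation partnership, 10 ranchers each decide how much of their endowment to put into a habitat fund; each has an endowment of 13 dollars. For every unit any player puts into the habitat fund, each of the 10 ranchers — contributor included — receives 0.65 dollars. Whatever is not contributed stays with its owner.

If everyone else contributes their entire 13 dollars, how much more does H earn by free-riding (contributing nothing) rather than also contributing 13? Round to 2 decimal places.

4.55 dollars

Switching from a contribution of 13 to 0 lets H keep an extra 13 dollars, but lowers the habitat fund by 13, which costs H their own share of that drop: 0.65 × 13 = 8.45.
Net gain = 13 − 8.45 = 4.55. The private return per contributed unit (0.65) is below 1, so free-riding is indeed the best response regardless of what the others do.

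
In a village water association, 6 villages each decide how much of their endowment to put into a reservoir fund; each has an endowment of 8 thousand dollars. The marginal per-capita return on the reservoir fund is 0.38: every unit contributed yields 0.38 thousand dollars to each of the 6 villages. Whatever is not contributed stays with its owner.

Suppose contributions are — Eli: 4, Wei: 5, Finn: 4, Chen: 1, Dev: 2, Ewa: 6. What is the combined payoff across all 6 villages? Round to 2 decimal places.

Total contributed: 4 + 5 + 4 + 1 + 2 + 6 = 22; total kept: 6 × 8 − 22 = 26.
The reservoir fund pays out 0.38 × 6 × 22 = 50.16 in aggregate.
Group total = 26 + 50.16 = 76.16.

76.16 thousand dollars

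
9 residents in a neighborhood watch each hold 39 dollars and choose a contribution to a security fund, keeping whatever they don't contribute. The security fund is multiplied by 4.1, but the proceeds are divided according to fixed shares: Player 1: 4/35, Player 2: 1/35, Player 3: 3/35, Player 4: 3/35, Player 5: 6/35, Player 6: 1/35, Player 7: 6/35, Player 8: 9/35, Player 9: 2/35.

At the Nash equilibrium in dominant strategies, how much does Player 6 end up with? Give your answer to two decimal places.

43.57 dollars

Each unit j contributes comes back to j as 4.1 × (j's share), so j prefers to contribute only if that share exceeds 1/4.1 = 0.2439; otherwise keeping the unit dominates.
The only share above 0.2439 is Player 8's 9/35, contributing 39; the remaining 8 contribute 0. Total contributed: 39.
Player 6 keeps 39 and receives 4.1 × 39 × 1/35 = 4.57 from the security fund, for a payoff of 43.57.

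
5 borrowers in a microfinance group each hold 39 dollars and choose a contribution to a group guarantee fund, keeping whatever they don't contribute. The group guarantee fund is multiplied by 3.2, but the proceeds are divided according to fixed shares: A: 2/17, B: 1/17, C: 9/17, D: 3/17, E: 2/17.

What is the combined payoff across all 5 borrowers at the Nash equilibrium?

280.80 dollars

For player j, contributing a unit is worthwhile iff 3.2 × (j's share) ≥ 1, i.e. iff j's share is at least 0.3125.
C alone (share 9/17) is above the threshold, contributing 39; the remaining 4 contribute 0. Total contributed: 39.
The group guarantee fund pays out 3.2 × 39 = 124.80 in total (split across the unequal shares, but the aggregate is all that matters for the group sum).
The 4 free-riders keep 39 each, adding 156. Group total = 156 + 124.80 = 280.80.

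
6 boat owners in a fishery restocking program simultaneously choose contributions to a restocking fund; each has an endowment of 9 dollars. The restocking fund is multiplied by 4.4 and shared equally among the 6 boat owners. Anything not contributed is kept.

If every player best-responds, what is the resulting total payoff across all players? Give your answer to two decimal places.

54.00 dollars

Each contributed unit returns 4.4/6 = 0.7333 to its contributor — below 1 — so contributing 0 is dominant for every player. At the Nash equilibrium everyone keeps their 9, and the group total is 6 × 9 = 54.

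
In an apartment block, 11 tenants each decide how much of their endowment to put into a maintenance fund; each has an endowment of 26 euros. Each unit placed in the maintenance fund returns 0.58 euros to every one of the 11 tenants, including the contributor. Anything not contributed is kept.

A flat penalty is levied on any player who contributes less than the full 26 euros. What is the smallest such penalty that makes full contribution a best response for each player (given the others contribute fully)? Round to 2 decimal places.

10.92 euros

Given the others contribute fully, the best deviation is to contribute 0 (any partial contribution still incurs the fine and gives up units whose private return 0.58 is below 1).
Deviating from 26 to 0 saves 26 euros but forfeits the deviator's share of the drop in the maintenance fund: 0.58 × 26 = 15.08.
So the deviation gain is 26 − 15.08 = 10.92, and the fine must be at least 10.92 euros to wipe it out.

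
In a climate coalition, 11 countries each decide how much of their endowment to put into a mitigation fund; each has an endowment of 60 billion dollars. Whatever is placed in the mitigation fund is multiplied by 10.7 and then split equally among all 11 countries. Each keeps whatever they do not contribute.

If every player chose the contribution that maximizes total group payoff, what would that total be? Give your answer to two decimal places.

7062.00 billion dollars

Each contributed unit returns 10.700 to the group as a whole (0.9727 to each of 11 players), which exceeds 1, so the social optimum is full contribution: group total = 10.700 × 660 = 7062.00.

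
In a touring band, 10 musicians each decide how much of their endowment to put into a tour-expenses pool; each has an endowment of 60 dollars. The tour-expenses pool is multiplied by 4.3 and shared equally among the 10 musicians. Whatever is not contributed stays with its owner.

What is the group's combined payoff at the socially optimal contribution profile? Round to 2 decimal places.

Each contributed unit returns 4.300 to the group as a whole (0.4300 to each of 10 players), which exceeds 1, so the social optimum is full contribution: group total = 4.300 × 600 = 2580.00.

2580.00 dollars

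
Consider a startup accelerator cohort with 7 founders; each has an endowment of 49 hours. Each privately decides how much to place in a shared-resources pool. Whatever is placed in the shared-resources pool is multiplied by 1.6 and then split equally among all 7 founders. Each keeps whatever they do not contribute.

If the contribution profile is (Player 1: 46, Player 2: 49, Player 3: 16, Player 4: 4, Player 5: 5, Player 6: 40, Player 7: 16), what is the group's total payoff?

Total contributed: 46 + 49 + 16 + 4 + 5 + 40 + 16 = 176; total kept: 7 × 49 − 176 = 167.
The shared-resources pool pays out 1.6 × 176 = 281.60 in aggregate.
Group total = 167 + 281.60 = 448.60.

448.60 hours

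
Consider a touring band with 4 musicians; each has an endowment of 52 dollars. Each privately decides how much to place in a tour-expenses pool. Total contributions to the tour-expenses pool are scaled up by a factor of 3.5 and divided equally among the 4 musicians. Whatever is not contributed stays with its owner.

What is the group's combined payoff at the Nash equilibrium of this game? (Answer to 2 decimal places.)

Each contributed unit returns 3.5/4 = 0.8750 to its contributor — below 1 — so contributing 0 is dominant for every player. At the Nash equilibrium everyone keeps their 52, and the group total is 4 × 52 = 208.

208.00 dollars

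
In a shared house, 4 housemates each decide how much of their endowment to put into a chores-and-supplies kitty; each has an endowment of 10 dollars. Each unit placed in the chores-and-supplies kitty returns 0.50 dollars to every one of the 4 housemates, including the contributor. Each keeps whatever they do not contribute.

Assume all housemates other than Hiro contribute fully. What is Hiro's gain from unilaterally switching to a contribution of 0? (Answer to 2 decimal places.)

5.00 dollars

Switching from a contribution of 10 to 0 lets Hiro keep an extra 10 dollars, but lowers the chores-and-supplies kitty by 10, which costs Hiro their own share of that drop: 0.50 × 10 = 5.00.
Net gain = 10 − 5.00 = 5.00. The private return per contributed unit (0.50) is below 1, so free-riding is indeed the best response regardless of what the others do.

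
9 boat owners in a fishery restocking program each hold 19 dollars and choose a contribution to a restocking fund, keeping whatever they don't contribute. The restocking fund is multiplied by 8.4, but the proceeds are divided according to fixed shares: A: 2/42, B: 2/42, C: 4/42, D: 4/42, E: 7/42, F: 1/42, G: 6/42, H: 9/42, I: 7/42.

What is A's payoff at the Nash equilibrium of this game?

49.40 dollars

For player j, contributing a unit is worthwhile iff 8.4 × (j's share) ≥ 1, i.e. iff j's share is at least 0.1190.
The shares above 0.1190 belong to E, G, H and I, contributing 19 each; the remaining 5 contribute 0. Total contributed: 76.
A keeps 19 and receives 8.4 × 76 × 2/42 = 30.40 from the restocking fund, for a payoff of 49.40.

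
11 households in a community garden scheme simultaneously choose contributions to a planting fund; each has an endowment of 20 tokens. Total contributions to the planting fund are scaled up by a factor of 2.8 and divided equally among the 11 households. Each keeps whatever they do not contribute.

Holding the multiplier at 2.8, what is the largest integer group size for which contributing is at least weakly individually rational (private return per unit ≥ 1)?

Private return per unit is 2.8/(group size), which is ≥ 1 whenever the group size is ≤ 2.8.
The largest such integer is 2.

2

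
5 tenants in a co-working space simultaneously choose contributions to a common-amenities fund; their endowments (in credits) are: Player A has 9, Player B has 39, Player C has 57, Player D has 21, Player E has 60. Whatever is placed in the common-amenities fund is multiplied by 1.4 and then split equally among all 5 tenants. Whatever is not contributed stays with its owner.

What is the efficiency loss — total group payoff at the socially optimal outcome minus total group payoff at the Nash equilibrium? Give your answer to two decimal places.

74.40 credits

The private return per contributed unit is 1.4/5 = 0.2800 < 1 for every player regardless of endowment, so the Nash equilibrium is zero contribution and the group total is Σ E_j = 9 + 39 + 57 + 21 + 60 = 186.
Each contributed unit returns 1.400 to the group, so the social optimum is full contribution by everyone: group total = 1.400 × 186 = 260.40.
Efficiency loss = (1.400 − 1) × 186 = 74.40.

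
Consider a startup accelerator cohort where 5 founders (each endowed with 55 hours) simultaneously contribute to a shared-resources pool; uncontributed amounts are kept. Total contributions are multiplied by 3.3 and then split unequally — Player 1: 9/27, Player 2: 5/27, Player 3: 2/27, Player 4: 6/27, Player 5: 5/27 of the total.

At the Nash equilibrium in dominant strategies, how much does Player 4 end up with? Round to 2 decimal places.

For player j, contributing a unit is worthwhile iff 3.3 × (j's share) ≥ 1, i.e. iff j's share is at least 0.3030.
Only Player 1 (9/27) clears that bar, contributing 55; the remaining 4 contribute 0. Total contributed: 55.
Player 4 keeps 55 and receives 3.3 × 55 × 6/27 = 40.33 from the shared-resources pool, for a payoff of 95.33.

95.33 hours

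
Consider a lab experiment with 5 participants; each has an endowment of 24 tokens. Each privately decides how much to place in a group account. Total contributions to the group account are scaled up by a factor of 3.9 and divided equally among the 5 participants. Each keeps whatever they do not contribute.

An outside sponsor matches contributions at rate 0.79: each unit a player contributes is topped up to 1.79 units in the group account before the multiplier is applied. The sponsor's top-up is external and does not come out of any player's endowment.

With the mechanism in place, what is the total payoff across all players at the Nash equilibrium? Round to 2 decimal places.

Under the mechanism each unit contributed yields 3.9 × 1.79 / 5 = 1.3962 back to its contributor per unit of net cost, which exceeds 1, making full contribution the dominant choice for everyone.
At the Nash equilibrium everyone contributes 24. Group total payoff = 3.9 × 1.79 × 120 = 837.72.

837.72 tokens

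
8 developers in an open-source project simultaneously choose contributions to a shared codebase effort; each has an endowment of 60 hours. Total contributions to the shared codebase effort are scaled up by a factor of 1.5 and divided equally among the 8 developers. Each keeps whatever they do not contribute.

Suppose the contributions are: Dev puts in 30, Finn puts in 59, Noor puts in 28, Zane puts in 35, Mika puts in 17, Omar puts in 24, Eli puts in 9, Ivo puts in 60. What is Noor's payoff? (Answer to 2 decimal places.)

81.13 hours

Total contributed: 30 + 59 + 28 + 35 + 17 + 24 + 9 + 60 = 262.
Each receives 1.5 × 262 / 8 = 49.13 from the shared codebase effort.
Noor keeps 60 − 28 = 32, so Noor's payoff is 32 + 49.13 = 81.13.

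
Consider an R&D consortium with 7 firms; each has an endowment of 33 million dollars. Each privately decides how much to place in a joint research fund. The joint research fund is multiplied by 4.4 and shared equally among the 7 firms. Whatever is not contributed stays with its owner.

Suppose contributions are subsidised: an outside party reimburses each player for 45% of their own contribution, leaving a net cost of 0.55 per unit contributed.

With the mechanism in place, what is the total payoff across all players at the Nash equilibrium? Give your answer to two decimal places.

Under the mechanism each unit contributed yields (4.4/7) / 0.55 = 1.1429 back to its contributor per unit of net cost, which exceeds 1, making full contribution the dominant choice for everyone.
So the Nash equilibrium is full contribution by all 7; the group earns 7 × (33 × 0.45 + 4.4 × 33) = 1120.35.

1120.35 million dollars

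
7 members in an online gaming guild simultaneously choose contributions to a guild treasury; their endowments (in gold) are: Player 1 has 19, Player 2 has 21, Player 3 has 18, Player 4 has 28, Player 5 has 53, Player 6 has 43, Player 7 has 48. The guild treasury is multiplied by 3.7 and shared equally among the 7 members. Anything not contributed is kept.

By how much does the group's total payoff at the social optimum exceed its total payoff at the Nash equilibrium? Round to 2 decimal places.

The private return per contributed unit is 3.7/7 = 0.5286 < 1 for every player regardless of endowment, so the Nash equilibrium is zero contribution and the group total is Σ E_j = 19 + 21 + 18 + 28 + 53 + 43 + 48 = 230.
Each contributed unit returns 3.700 to the group, so the social optimum is full contribution by everyone: group total = 3.700 × 230 = 851.00.
Efficiency loss = (3.700 − 1) × 230 = 621.00.

621.00 gold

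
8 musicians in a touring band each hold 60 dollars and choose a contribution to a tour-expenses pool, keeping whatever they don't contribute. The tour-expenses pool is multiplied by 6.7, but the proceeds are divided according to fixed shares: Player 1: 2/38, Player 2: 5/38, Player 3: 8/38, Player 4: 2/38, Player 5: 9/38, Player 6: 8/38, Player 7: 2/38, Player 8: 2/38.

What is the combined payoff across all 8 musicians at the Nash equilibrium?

A player with share s gets back 6.7·s per unit contributed, so full contribution is dominant for anyone with s > 1/6.7 = 0.1493 and zero contribution is dominant for anyone below.
Player 3, Player 5 and Player 6 are above the threshold, contributing 60 each; the remaining 5 contribute 0. Total contributed: 180.
The tour-expenses pool pays out 6.7 × 180 = 1206.00 in total (split across the unequal shares, but the aggregate is all that matters for the group sum).
The 5 free-riders keep 60 each, adding 300. Group total = 300 + 1206.00 = 1506.00.

1506.00 dollars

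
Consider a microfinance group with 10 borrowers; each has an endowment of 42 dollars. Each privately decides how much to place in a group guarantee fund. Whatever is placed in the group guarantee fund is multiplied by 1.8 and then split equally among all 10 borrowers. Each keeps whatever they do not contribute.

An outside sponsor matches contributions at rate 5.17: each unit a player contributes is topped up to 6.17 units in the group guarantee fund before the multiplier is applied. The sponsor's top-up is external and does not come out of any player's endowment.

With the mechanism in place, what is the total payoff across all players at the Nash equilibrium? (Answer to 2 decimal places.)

4664.52 dollars

Under the mechanism each unit contributed yields 1.8 × 6.17 / 10 = 1.1106 back to its contributor per unit of net cost, which exceeds 1, making full contribution the dominant choice for everyone.
So the Nash equilibrium is full contribution by all 10; the group earns 1.8 × 6.17 × 420 = 4664.52.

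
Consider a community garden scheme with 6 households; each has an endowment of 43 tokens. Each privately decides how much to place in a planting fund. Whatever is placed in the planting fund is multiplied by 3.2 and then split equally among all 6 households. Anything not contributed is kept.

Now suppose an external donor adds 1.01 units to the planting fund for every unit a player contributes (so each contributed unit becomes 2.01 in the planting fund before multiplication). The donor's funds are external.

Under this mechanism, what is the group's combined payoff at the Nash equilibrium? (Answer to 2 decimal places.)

1659.46 tokens

Under the mechanism each unit contributed yields 3.2 × 2.01 / 6 = 1.0720 back to its contributor per unit of net cost, which exceeds 1, making full contribution the dominant choice for everyone.
At the Nash equilibrium everyone contributes 43. Group total payoff = 3.2 × 2.01 × 258 = 1659.46.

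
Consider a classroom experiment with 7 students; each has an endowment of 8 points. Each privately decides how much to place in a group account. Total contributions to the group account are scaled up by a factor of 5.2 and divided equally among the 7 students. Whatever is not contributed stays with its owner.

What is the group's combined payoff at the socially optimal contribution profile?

Each contributed unit returns 5.200 to the group as a whole (0.7429 to each of 7 players), which exceeds 1, so the social optimum is full contribution: group total = 5.200 × 56 = 291.20.

291.20 points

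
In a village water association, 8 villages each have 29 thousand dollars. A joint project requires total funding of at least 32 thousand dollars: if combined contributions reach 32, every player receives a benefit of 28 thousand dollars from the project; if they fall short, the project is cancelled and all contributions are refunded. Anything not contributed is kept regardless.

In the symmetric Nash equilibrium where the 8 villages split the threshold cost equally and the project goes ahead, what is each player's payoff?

53 thousand dollars

Equal share of the threshold: 32/8 = 4.
At this profile no one gains by cutting their contribution: any cut drops the total below 32, the project is cancelled, contributions are refunded, and the deviator ends with 29, which is less than 29 − 4 + 28 = 53. Contributing more than 4 just wastes the excess. So contributing exactly 4 is a best response.
Each player's payoff: 29 − 4 + 28 = 53.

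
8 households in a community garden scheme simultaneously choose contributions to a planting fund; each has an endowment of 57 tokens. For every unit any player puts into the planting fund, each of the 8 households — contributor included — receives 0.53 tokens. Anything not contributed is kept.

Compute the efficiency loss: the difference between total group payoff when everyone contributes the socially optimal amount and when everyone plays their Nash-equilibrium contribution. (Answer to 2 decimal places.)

1477.44 tokens

The private return per contributed unit is 0.53 < 1, so contributing 0 is dominant for every player. At the Nash equilibrium everyone keeps their 57, and the group total is 8 × 57 = 456.
Each contributed unit returns 4.240 to the group as a whole (0.53 to each of 8 players), which exceeds 1, so the social optimum is full contribution: group total = 4.240 × 456 = 1933.44.
Efficiency loss = 1933.44 − 456 = 1477.44.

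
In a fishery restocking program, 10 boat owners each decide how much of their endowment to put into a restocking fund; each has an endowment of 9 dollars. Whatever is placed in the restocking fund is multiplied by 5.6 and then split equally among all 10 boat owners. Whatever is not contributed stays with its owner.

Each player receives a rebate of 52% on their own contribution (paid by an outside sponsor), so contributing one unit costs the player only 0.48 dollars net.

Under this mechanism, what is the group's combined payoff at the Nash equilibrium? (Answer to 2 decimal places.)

Under the mechanism each unit contributed yields (5.6/10) / 0.48 = 1.1667 back to its contributor per unit of net cost, which exceeds 1, making full contribution the dominant choice for everyone.
So the Nash equilibrium is full contribution by all 10; the group earns 10 × (9 × 0.52 + 5.6 × 9) = 550.80.

550.80 dollars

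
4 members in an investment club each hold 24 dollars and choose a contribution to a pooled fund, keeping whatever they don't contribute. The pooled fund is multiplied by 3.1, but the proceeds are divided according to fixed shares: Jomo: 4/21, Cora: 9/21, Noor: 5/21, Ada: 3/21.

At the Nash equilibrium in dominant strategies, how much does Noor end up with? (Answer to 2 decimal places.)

A player with share s gets back 3.1·s per unit contributed, so full contribution is dominant for anyone with s > 1/3.1 = 0.3226 and zero contribution is dominant for anyone below.
The only share above 0.3226 is Cora's 9/21, contributing 24; the remaining 3 contribute 0. Total contributed: 24.
Noor keeps 24 and receives 3.1 × 24 × 5/21 = 17.71 from the pooled fund, for a payoff of 41.71.

41.71 dollars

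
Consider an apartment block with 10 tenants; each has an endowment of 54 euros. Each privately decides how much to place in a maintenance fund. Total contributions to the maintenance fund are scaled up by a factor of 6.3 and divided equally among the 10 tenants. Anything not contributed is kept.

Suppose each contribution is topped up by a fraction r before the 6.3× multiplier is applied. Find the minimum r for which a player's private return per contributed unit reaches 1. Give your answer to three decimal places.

With matching at rate r, one contributed unit becomes (1 + r) in the maintenance fund and returns 6.3 × (1 + r) / 10 to the contributor.
Setting this equal to 1: 1 + r = 10/6.3 = 1.5873.
So the minimum matching rate is r = 1.5873 − 1 = 0.587.

0.587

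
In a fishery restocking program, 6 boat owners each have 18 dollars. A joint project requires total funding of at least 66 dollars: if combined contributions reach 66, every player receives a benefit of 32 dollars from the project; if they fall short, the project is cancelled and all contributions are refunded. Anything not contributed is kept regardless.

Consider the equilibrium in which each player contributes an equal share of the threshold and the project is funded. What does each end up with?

Equal share of the threshold: 66/6 = 11.
At this profile no one gains by cutting their contribution: any cut drops the total below 66, the project is cancelled, contributions are refunded, and the deviator ends with 18, which is less than 18 − 11 + 32 = 39. Contributing more than 11 just wastes the excess. So contributing exactly 11 is a best response.
Each player's payoff: 18 − 11 + 32 = 39.

39 dollars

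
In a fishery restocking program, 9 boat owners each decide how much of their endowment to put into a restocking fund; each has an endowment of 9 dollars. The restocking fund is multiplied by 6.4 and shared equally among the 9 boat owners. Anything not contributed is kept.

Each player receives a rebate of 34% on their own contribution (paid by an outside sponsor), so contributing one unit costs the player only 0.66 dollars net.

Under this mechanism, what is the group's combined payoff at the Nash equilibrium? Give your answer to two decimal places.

545.94 dollars

Under the mechanism each unit contributed yields (6.4/9) / 0.66 = 1.0774 back to its contributor per unit of net cost, which exceeds 1, making full contribution the dominant choice for everyone.
At the Nash equilibrium everyone contributes 9. Group total payoff = 9 × (9 × 0.34 + 6.4 × 9) = 545.94.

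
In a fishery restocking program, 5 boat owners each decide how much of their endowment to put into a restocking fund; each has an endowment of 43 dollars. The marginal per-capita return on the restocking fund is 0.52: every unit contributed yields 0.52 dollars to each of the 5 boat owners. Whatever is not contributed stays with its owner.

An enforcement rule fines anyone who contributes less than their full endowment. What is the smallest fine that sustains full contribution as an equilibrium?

20.64 dollars

Given the others contribute fully, the best deviation is to contribute 0 (any partial contribution still incurs the fine and gives up units whose private return 0.52 is below 1).
Deviating from 43 to 0 saves 43 dollars but forfeits the deviator's share of the drop in the restocking fund: 0.52 × 43 = 22.36.
So the deviation gain is 43 − 22.36 = 20.64, and the fine must be at least 20.64 dollars to wipe it out.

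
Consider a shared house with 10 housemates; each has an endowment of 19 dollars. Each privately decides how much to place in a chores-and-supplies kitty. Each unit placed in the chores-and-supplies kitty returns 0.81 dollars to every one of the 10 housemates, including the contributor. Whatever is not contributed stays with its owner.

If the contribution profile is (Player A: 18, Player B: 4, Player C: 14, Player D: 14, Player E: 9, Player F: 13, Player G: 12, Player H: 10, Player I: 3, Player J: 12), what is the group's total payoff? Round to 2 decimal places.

963.90 dollars

Total contributed: 18 + 4 + 14 + 14 + 9 + 13 + 12 + 10 + 3 + 12 = 109; total kept: 10 × 19 − 109 = 81.
The chores-and-supplies kitty pays out 0.81 × 10 × 109 = 882.90 in aggregate.
Group total = 81 + 882.90 = 963.90.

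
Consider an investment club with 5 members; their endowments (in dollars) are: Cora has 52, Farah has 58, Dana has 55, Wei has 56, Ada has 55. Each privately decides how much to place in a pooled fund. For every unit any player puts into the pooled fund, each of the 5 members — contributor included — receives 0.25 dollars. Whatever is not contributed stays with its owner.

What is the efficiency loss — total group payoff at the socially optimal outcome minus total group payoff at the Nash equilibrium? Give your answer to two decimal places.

69.00 dollars

The private return per contributed unit is 0.25 < 1 for everyone, so the Nash equilibrium is zero contribution and the group total is Σ E_j = 52 + 58 + 55 + 56 + 55 = 276.
Each contributed unit returns 1.250 to the group, so the social optimum is full contribution by everyone: group total = 1.250 × 276 = 345.00.
Efficiency loss = (1.250 − 1) × 276 = 69.00.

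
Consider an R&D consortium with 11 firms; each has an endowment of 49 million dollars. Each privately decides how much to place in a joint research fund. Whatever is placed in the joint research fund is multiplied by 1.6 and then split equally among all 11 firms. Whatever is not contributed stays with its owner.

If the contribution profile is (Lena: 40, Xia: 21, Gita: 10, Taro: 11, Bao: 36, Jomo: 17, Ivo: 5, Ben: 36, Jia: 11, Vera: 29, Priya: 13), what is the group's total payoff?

Total contributed: 40 + 21 + 10 + 11 + 36 + 17 + 5 + 36 + 11 + 29 + 13 = 229; total kept: 11 × 49 − 229 = 310.
The joint research fund pays out 1.6 × 229 = 366.40 in aggregate.
Group total = 310 + 366.40 = 676.40.

676.40 million dollars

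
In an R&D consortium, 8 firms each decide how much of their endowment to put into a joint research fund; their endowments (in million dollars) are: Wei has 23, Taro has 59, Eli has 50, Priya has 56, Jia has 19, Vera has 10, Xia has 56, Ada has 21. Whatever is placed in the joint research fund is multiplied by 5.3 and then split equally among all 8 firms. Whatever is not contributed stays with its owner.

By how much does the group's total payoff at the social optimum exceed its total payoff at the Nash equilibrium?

The private return per contributed unit is 5.3/8 = 0.6625 < 1 for every player regardless of endowment, so the Nash equilibrium is zero contribution and the group total is Σ E_j = 23 + 59 + 50 + 56 + 19 + 10 + 56 + 21 = 294.
Each contributed unit returns 5.300 to the group, so the social optimum is full contribution by everyone: group total = 5.300 × 294 = 1558.20.
Efficiency loss = (5.300 − 1) × 294 = 1264.20.

1264.20 million dollars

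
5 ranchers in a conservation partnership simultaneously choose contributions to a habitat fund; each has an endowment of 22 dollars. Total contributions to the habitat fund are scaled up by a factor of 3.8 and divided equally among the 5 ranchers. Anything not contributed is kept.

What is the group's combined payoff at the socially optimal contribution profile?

418.00 dollars

Each contributed unit returns 3.800 to the group as a whole (0.7600 to each of 5 players), which exceeds 1, so the social optimum is full contribution: group total = 3.800 × 110 = 418.00.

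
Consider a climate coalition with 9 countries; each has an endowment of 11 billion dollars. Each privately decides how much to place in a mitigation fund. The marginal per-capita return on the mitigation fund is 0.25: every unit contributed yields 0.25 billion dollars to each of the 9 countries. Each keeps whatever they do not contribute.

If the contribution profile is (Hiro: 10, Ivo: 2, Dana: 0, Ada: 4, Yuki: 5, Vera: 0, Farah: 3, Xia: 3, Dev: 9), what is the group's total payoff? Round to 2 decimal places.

144.00 billion dollars

Total contributed: 10 + 2 + 0 + 4 + 5 + 0 + 3 + 3 + 9 = 36; total kept: 9 × 11 − 36 = 63.
The mitigation fund pays out 0.25 × 9 × 36 = 81.00 in aggregate.
Group total = 63 + 81.00 = 144.00.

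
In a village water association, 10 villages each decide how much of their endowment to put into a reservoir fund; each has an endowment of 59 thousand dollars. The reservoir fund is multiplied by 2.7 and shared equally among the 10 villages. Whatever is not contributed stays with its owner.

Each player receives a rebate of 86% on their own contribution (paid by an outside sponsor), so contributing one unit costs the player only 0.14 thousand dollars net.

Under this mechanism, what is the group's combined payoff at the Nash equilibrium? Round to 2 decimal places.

2100.40 thousand dollars

The effective private return per unit is now (2.7/10) / 0.14 = 1.9286 > 1, so every player's dominant strategy flips to full contribution.
So the Nash equilibrium is full contribution by all 10; the group earns 10 × (59 × 0.86 + 2.7 × 59) = 2100.40.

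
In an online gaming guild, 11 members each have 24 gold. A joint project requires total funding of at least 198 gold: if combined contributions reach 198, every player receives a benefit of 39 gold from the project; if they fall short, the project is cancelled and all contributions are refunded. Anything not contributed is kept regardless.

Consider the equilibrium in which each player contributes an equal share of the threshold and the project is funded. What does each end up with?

45 gold

Equal share of the threshold: 198/11 = 18.
At this profile no one gains by cutting their contribution: any cut drops the total below 198, the project is cancelled, contributions are refunded, and the deviator ends with 24, which is less than 24 − 18 + 39 = 45. Contributing more than 18 just wastes the excess. So contributing exactly 18 is a best response.
Each player's payoff: 24 − 18 + 39 = 45.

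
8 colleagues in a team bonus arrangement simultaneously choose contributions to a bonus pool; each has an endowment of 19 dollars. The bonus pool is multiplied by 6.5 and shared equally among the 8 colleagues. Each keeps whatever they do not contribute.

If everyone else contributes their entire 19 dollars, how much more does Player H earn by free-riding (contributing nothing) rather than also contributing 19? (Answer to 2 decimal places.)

Switching from a contribution of 19 to 0 lets Player H keep an extra 19 dollars, but lowers the bonus pool by 19, which costs Player H their own share of that drop: 6.5/8 × 19 = 15.44.
Net gain = 19 − 15.44 = 3.56. The private return per contributed unit (0.8125) is below 1, so free-riding is indeed the best response regardless of what the others do.

3.56 dollars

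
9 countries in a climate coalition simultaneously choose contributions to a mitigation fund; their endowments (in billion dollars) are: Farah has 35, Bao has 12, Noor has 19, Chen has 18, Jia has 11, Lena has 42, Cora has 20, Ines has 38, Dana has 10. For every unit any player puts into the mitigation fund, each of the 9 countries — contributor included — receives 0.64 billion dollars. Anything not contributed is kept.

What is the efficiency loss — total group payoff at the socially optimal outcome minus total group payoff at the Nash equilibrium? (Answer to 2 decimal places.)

The private return per contributed unit is 0.64 < 1 for everyone, so the Nash equilibrium is zero contribution and the group total is Σ E_j = 35 + 12 + 19 + 18 + 11 + 42 + 20 + 38 + 10 = 205.
Each contributed unit returns 5.760 to the group, so the social optimum is full contribution by everyone: group total = 5.760 × 205 = 1180.80.
Efficiency loss = (5.760 − 1) × 205 = 975.80.

975.80 billion dollars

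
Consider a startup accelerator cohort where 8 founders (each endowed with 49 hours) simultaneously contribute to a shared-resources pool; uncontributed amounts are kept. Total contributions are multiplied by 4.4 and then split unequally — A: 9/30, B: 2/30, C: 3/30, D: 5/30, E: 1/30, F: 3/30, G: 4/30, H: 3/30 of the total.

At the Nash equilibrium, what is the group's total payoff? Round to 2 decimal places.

A player with share s gets back 4.4·s per unit contributed, so full contribution is dominant for anyone with s > 1/4.4 = 0.2273 and zero contribution is dominant for anyone below.
A alone (share 9/30) is above the threshold, contributing 49; the remaining 7 contribute 0. Total contributed: 49.
The shared-resources pool pays out 4.4 × 49 = 215.60 in total (split across the unequal shares, but the aggregate is all that matters for the group sum).
The 7 free-riders keep 49 each, adding 343. Group total = 343 + 215.60 = 558.60.

558.60 hours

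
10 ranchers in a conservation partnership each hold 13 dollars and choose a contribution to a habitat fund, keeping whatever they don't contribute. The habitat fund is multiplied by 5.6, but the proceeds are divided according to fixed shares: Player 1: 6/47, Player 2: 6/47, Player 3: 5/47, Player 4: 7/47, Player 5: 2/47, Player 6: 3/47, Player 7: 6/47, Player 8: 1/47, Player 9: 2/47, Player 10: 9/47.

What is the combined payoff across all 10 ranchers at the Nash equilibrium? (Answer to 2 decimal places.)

For player j, contributing a unit is worthwhile iff 5.6 × (j's share) ≥ 1, i.e. iff j's share is at least 0.1786.
Player 10 alone (share 9/47) is above the threshold, contributing 13; the remaining 9 contribute 0. Total contributed: 13.
The habitat fund pays out 5.6 × 13 = 72.80 in total (split across the unequal shares, but the aggregate is all that matters for the group sum).
The 9 free-riders keep 13 each, adding 117. Group total = 117 + 72.80 = 189.80.

189.80 dollars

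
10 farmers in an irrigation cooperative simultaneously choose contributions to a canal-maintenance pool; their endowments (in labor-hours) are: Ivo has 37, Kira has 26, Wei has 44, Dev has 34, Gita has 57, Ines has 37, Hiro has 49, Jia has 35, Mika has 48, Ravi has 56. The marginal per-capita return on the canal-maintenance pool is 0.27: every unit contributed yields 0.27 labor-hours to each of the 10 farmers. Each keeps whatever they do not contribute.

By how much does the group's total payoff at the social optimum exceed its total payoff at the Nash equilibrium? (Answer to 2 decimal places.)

719.10 labor-hours

The private return per contributed unit is 0.27 < 1 for everyone, so the Nash equilibrium is zero contribution and the group total is Σ E_j = 37 + 26 + 44 + 34 + 57 + 37 + 49 + 35 + 48 + 56 = 423.
Each contributed unit returns 2.700 to the group, so the social optimum is full contribution by everyone: group total = 2.700 × 423 = 1142.10.
Efficiency loss = (2.700 − 1) × 423 = 719.10.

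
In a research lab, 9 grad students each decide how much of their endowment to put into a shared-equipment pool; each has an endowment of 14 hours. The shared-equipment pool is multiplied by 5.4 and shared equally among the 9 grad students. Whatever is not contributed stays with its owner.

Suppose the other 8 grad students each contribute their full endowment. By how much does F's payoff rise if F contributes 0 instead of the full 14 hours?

Switching from a contribution of 14 to 0 lets F keep an extra 14 hours, but lowers the shared-equipment pool by 14, which costs F their own share of that drop: 5.4/9 × 14 = 8.40.
Net gain = 14 − 8.40 = 5.60. The private return per contributed unit (0.6000) is below 1, so free-riding is indeed the best response regardless of what the others do.

5.60 hours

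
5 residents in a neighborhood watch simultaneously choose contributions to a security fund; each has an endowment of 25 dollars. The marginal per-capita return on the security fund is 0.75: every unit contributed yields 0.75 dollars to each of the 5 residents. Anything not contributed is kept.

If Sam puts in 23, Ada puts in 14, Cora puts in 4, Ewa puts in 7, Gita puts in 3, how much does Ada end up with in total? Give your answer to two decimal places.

Total contributed: 23 + 14 + 4 + 7 + 3 = 51.
Each receives 0.75 × 51 = 38.25 from the security fund.
Ada keeps 25 − 14 = 11, so Ada's payoff is 11 + 38.25 = 49.25.

49.25 dollars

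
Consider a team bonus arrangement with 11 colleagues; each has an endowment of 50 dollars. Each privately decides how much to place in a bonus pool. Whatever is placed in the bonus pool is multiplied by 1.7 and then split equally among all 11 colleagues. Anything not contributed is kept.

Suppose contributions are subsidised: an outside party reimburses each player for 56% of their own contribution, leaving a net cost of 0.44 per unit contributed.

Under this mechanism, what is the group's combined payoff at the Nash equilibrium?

550.00 dollars

Even with the mechanism, each unit contributed returns only (1.7/11) / 0.44 = 0.3512 per unit of net cost, so contributing nothing is still dominant.
At the Nash equilibrium no one contributes; group total payoff = 11 × 50 = 550.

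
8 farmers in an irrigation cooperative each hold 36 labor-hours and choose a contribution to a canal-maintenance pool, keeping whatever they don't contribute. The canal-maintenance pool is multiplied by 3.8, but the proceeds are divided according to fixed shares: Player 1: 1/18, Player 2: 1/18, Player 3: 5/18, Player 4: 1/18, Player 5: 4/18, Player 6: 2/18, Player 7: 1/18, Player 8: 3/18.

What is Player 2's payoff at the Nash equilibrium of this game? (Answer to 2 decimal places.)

For player j, contributing a unit is worthwhile iff 3.8 × (j's share) ≥ 1, i.e. iff j's share is at least 0.2632.
Only Player 3 (5/18) clears that bar, contributing 36; the remaining 7 contribute 0. Total contributed: 36.
Player 2 keeps 36 and receives 3.8 × 36 × 1/18 = 7.60 from the canal-maintenance pool, for a payoff of 43.60.

43.60 labor-hours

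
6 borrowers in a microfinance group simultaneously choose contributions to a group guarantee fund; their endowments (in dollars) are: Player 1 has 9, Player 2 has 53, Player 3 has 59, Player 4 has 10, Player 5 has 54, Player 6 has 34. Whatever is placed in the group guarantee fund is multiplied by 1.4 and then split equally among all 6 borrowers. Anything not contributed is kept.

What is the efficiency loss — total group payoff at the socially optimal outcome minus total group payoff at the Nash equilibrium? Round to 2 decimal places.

87.60 dollars

The private return per contributed unit is 1.4/6 = 0.2333 < 1 for every player regardless of endowment, so the Nash equilibrium is zero contribution and the group total is Σ E_j = 9 + 53 + 59 + 10 + 54 + 34 = 219.
Each contributed unit returns 1.400 to the group, so the social optimum is full contribution by everyone: group total = 1.400 × 219 = 306.60.
Efficiency loss = (1.400 − 1) × 219 = 87.60.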